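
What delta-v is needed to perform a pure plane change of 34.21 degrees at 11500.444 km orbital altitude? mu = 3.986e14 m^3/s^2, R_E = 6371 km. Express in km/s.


r = 17871.4440 km = 1.7871444e+07 m
V = sqrt(mu/r) = 4722.6833 m/s
di = 34.21 deg = 0.5970771 rad
dV = 2*V*sin(di/2) = 2*4722.6833*sin(0.2985386)
dV = 2778.1065 m/s = 2.7781 km/s

2.7781 km/s


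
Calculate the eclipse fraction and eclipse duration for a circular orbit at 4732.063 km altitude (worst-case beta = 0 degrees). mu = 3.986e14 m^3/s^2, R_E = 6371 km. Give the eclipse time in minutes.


r = 11103.0630 km
T = 194.0547 min
Eclipse fraction = arcsin(R_E/r)/pi = arcsin(6371.0000/11103.0630)/pi
= arcsin(0.5738056)/pi = 0.1945335
Eclipse duration = 0.1945335 * 194.0547 = 37.7501 min

37.7501 minutes


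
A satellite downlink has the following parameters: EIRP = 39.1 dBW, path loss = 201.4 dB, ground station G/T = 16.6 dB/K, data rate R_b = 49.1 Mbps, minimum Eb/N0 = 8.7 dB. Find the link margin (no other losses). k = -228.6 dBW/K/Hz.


C/N0 = EIRP - FSPL + G/T - k = 39.1 - 201.4 + 16.6 - (-228.6)
C/N0 = 82.9000 dB-Hz
R_b = 49.1 Mbps = 4.91e+07 bps -> 10*log10(R_b) = 76.9108 dB-Hz
Eb/N0 = C/N0 - 10*log10(R_b) = 82.9000 - 76.9108 = 5.9892 dB
Margin = Eb/N0 - Eb/N0_req = 5.9892 - 8.7 = -2.7108 dB (negative margin: link does not close)

-2.7108 dB


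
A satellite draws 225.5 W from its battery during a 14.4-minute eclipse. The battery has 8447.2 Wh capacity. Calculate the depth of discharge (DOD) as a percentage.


E_used = P * t / 60 = 225.5 * 14.4 / 60 = 54.1200 Wh
DOD = E_used / E_total * 100 = 54.1200 / 8447.2 * 100
DOD = 0.6406857 %

0.6407 %


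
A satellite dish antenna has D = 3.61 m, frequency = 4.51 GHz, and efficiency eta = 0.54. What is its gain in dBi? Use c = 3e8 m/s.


lambda = c/f = 3e8 / 4.51e+09 = 0.06651885 m
G = eta*(pi*D/lambda)^2 = 0.54*(pi*3.61/0.06651885)^2
G = 15697.0660 (linear)
G = 10*log10(15697.0660) = 41.9582 dBi

41.9582 dBi


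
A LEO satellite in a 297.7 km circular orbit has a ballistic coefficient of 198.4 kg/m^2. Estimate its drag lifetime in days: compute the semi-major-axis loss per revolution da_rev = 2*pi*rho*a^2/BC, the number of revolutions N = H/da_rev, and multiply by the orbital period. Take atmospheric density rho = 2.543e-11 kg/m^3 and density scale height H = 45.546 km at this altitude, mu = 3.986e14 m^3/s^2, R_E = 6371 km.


a = R_E + alt = 6668.7000 km = 6.6687e+06 m
da_rev = 2*pi*rho*a^2/BC = 2*pi*2.543e-11*(6.6687e+06)^2/198.4 = 35.815162 m per revolution
N = H/da_rev = 45546.0000 m / 35.815162 m = 1271.6960 revolutions
P = 2*pi*sqrt(a^3/mu) = 5419.6719 s
lifetime = N*P = 1271.6960 * 5419.6719 = 6.8921753e+06 s = 79.7705 days

79.7705 days


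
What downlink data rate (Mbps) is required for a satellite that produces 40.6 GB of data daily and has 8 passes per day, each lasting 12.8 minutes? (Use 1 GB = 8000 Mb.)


total contact time = 8 * 12.8 * 60 = 6144.0000 s
data = 40.6 GB = 324800.0000 Mb
rate = 324800.0000 / 6144.0000 = 52.8646 Mbps

52.8646 Mbps


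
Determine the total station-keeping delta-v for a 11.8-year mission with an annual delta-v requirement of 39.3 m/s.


dV = rate * years = 39.3 * 11.8
dV = 463.7400 m/s

463.7400 m/s


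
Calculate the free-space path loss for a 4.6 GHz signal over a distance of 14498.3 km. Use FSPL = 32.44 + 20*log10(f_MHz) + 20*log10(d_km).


f = 4.6 GHz = 4600.0000 MHz
d = 14498.3 km
FSPL = 32.44 + 20*log10(4600.0000) + 20*log10(14498.3)
FSPL = 32.44 + 73.2552 + 83.2263
FSPL = 188.9215 dB

188.9215 dB


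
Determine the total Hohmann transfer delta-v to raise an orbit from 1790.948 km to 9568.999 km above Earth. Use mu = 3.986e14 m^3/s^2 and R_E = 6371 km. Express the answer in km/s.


r1 = 8161.9480 km = 8.161948e+06 m
r2 = 15939.9990 km = 1.5939999e+07 m
dv1 = sqrt(mu/r1)*(sqrt(2*r2/(r1+r2)) - 1) = 1048.8976 m/s
dv2 = sqrt(mu/r2)*(1 - sqrt(2*r1/(r1+r2))) = 885.2436 m/s
total dv = |dv1| + |dv2| = 1048.8976 + 885.2436 = 1934.1412 m/s = 1.9341 km/s

1.9341 km/s


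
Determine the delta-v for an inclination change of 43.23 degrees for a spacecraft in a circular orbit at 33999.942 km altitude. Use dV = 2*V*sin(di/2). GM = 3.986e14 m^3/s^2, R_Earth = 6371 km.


r = 40370.9420 km = 4.0370942e+07 m
V = sqrt(mu/r) = 3142.2028 m/s
di = 43.23 deg = 0.7545058 rad
dV = 2*V*sin(di/2) = 2*3142.2028*sin(0.3772529)
dV = 2314.9736 m/s = 2.3150 km/s

2.3150 km/s


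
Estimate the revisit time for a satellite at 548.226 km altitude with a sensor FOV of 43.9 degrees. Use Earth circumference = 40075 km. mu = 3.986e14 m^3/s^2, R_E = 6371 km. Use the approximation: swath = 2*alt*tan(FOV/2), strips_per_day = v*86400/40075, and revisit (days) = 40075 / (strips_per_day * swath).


swath = 2*548.226*tan(0.3830998) = 441.8827 km
v = sqrt(mu/r) = 7589.9670 m/s = 7.5900 km/s
strips/day = v*86400/40075 = 7.5900*86400/40075 = 16.3636
coverage/day = strips * swath = 16.3636 * 441.8827 = 7230.8130 km
revisit = 40075 / 7230.8130 = 5.5423 days

5.5423 days


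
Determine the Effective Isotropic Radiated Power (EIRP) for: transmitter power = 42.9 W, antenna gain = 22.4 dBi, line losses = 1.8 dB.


Pt = 42.9 W = 16.3246 dBW
EIRP = Pt_dBW + Gt - losses = 16.3246 + 22.4 - 1.8 = 36.9246 dBW

36.9246 dBW


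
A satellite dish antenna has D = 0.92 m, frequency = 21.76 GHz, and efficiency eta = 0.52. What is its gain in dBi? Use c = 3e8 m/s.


lambda = c/f = 3e8 / 2.176e+10 = 0.01378676 m
G = eta*(pi*D/lambda)^2 = 0.52*(pi*0.92/0.01378676)^2
G = 22853.5681 (linear)
G = 10*log10(22853.5681) = 43.5895 dBi

43.5895 dBi


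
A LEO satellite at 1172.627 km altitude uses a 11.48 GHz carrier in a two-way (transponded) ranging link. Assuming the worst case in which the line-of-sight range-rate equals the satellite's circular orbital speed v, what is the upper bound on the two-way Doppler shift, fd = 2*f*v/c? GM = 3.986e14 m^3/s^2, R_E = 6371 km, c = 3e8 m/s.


r = 7.543627e+06 m
v = sqrt(mu/r) = 7269.0649 m/s (worst-case radial velocity)
f = 11.48 GHz = 1.148e+10 Hz
fd = 2*f*v/c = 2*1.148e+10*7269.0649/3.0e+08
fd = 556325.7641 Hz

556325.7641 Hz


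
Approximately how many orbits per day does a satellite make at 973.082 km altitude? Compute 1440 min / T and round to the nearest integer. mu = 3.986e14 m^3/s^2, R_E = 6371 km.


r = 7.344082e+06 m
T = 2*pi*sqrt(r^3/mu) = 6263.5060 s = 104.3918 min
revs/day = 1440 / 104.3918 = 13.7942
Rounded: 14 revolutions per day

14 revolutions per day


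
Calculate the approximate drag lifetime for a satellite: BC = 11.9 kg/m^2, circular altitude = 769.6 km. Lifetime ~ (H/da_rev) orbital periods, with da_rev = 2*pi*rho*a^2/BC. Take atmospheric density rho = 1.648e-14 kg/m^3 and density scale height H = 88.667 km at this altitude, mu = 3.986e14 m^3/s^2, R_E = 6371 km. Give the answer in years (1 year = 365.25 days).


a = R_E + alt = 7140.6000 km = 7.1406e+06 m
da_rev = 2*pi*rho*a^2/BC = 2*pi*1.648e-14*(7.1406e+06)^2/11.9 = 0.44366945 m per revolution
N = H/da_rev = 88667.0000 m / 0.44366945 m = 199849.2345 revolutions
P = 2*pi*sqrt(a^3/mu) = 6005.0037 s
lifetime = N*P = 199849.2345 * 6005.0037 = 1.2000954e+09 s = 13889.9930 days
years = 13889.9930 / 365.25 = 38.0287 years

38.0287 years


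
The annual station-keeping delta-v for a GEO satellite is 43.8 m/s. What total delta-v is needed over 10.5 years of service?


dV = rate * years = 43.8 * 10.5
dV = 459.9000 m/s

459.9000 m/s


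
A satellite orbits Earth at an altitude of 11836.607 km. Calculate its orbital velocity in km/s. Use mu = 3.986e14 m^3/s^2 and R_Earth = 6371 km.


r = R_E + alt = 6371.0 + 11836.607 = 18207.6070 km = 1.8207607e+07 m
v = sqrt(mu/r) = sqrt(3.986e14 / 1.8207607e+07) = 4678.8833 m/s = 4.6789 km/s

4.6789 km/s


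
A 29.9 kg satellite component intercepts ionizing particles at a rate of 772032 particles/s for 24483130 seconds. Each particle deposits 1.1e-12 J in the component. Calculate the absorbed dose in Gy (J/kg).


Total energy deposited = rate * time * E_per
  = 772032 * 24483130 * 1.1e-12 = 20.7919 J
Dose = E_total / mass = 20.7919 / 29.9
Dose = 0.6953825 Gy

0.6954 Gy


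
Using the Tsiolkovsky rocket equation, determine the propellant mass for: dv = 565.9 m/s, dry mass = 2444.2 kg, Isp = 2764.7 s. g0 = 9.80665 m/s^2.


ve = Isp * g0 = 2764.7 * 9.80665 = 27112.445255 m/s
mass ratio = exp(dv/ve) = exp(565.9/27112.445255) = 1.02109168
m_prop = m_dry * (mr - 1) = 2444.2 * (1.02109168 - 1)
m_prop = 51.5523 kg

51.5523 kg


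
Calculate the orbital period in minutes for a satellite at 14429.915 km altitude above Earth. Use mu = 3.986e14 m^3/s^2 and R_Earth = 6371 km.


r = 20800.9150 km = 2.0800915e+07 m
T = 2*pi*sqrt(r^3/mu) = 2*pi*sqrt(9.0000996e+21 / 3.986e14)
T = 29856.2240 s = 497.6037 min

497.6037 minutes


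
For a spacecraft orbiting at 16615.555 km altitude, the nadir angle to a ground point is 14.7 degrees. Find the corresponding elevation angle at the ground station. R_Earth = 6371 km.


r = R_E + alt = 22986.5550 km
Law of sines in the satellite / Earth-center / ground-point triangle:
  sin(nadir)/R_E = sin(90 + el)/r  =>  cos(el) = (r/R_E)*sin(nadir)
cos(el) = (22986.5550 / 6371.0000) * sin(14.7 deg) = 0.9155581
el = arccos(0.9155581) = 23.7149 deg
(Earth-central angle = 90 - nadir - el = 51.5851 deg)

23.7149 degrees


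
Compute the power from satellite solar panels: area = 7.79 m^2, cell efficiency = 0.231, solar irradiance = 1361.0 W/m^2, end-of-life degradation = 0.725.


P = area * eta * S * degradation
P = 7.79 * 0.231 * 1361.0 * 0.725
P = 1775.6018 W

1775.6018 W


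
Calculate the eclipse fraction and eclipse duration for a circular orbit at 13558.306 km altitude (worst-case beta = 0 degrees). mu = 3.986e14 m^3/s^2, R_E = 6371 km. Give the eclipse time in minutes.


r = 19929.3060 km
T = 466.6575 min
Eclipse fraction = arcsin(R_E/r)/pi = arcsin(6371.0000/19929.3060)/pi
= arcsin(0.31968)/pi = 0.1035754
Eclipse duration = 0.1035754 * 466.6575 = 48.3342 min

48.3342 minutes


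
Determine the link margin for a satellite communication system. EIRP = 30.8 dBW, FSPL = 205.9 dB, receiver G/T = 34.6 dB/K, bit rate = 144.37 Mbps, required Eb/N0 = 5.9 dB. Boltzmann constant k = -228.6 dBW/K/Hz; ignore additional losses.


C/N0 = EIRP - FSPL + G/T - k = 30.8 - 205.9 + 34.6 - (-228.6)
C/N0 = 88.1000 dB-Hz
R_b = 144.37 Mbps = 1.4437e+08 bps -> 10*log10(R_b) = 81.5948 dB-Hz
Eb/N0 = C/N0 - 10*log10(R_b) = 88.1000 - 81.5948 = 6.5052 dB
Margin = Eb/N0 - Eb/N0_req = 6.5052 - 5.9 = 0.6052304 dB (link closes)

0.6052 dB


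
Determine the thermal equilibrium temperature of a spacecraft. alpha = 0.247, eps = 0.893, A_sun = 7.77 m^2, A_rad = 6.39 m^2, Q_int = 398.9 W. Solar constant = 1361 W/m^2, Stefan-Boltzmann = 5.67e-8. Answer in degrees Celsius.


Numerator = alpha*S*A_sun + Q_int = 0.247*1361*7.77 + 398.9 = 3010.9176 W
Denominator = eps*sigma*A_rad = 0.893*5.67e-8*6.39 = 3.2354551e-07 W/K^4
T^4 = 9.3060095e+09 K^4
T = 310.5924 K = 37.4424 C

37.4424 degrees Celsius


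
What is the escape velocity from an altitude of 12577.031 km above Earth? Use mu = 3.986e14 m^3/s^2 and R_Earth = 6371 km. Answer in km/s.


r = 6371.0 + 12577.031 = 18948.0310 km = 1.8948031e+07 m
v_esc = sqrt(2*mu/r) = sqrt(2*3.986e14 / 1.8948031e+07)
v_esc = 6486.3683 m/s = 6.4864 km/s

6.4864 km/s


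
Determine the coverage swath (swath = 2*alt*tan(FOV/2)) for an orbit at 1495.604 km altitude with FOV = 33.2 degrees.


FOV = 33.2 deg = 0.5794493 rad
swath = 2 * alt * tan(FOV/2) = 2 * 1495.604 * tan(0.2897247)
swath = 2 * 1495.604 * 0.2981129
swath = 891.7178 km

891.7178 km


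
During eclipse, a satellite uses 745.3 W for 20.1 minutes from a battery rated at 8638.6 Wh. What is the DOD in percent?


E_used = P * t / 60 = 745.3 * 20.1 / 60 = 249.6755 Wh
DOD = E_used / E_total * 100 = 249.6755 / 8638.6 * 100
DOD = 2.8902 %

2.8902 %


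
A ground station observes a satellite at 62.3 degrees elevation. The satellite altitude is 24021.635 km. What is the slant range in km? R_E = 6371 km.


h = 24021.635 km, el = 62.3 deg
d = -R_E*sin(el) + sqrt((R_E*sin(el))^2 + 2*R_E*h + h^2)
d = -6371.0000*sin(1.0873) + sqrt((6371.0000*0.8853936)^2 + 2*6371.0000*24021.635 + 24021.635^2)
d = 24607.1609 km

24607.1609 km


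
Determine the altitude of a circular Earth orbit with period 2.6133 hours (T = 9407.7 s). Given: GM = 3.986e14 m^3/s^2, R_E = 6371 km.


T = 9407.7 s
r = (mu*T^2/(4*pi^2))^(1/3) = (3.986e14 * 9407.7^2 / (4*pi^2))^(1/3)
r = 9.6319634e+06 m = 9631.9634 km
alt = r - R_E = 9631.9634 - 6371 = 3260.9634 km

3260.9634 km


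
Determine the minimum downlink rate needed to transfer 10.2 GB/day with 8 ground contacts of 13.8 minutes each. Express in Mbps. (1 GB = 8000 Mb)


total contact time = 8 * 13.8 * 60 = 6624.0000 s
data = 10.2 GB = 81600.0000 Mb
rate = 81600.0000 / 6624.0000 = 12.3188 Mbps

12.3188 Mbps


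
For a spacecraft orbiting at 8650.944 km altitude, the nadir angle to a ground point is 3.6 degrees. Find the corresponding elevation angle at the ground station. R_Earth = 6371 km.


r = R_E + alt = 15021.9440 km
Law of sines in the satellite / Earth-center / ground-point triangle:
  sin(nadir)/R_E = sin(90 + el)/r  =>  cos(el) = (r/R_E)*sin(nadir)
cos(el) = (15021.9440 / 6371.0000) * sin(3.6 deg) = 0.1480514
el = arccos(0.1480514) = 81.4860 deg
(Earth-central angle = 90 - nadir - el = 4.9140 deg)

81.4860 degrees


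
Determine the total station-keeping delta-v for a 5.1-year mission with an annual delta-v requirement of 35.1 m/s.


dV = rate * years = 35.1 * 5.1
dV = 179.0100 m/s

179.0100 m/s


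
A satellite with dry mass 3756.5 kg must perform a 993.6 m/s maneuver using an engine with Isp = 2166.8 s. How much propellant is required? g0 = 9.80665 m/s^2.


ve = Isp * g0 = 2166.8 * 9.80665 = 21249.049220 m/s
mass ratio = exp(dv/ve) = exp(993.6/21249.049220) = 1.04787022
m_prop = m_dry * (mr - 1) = 3756.5 * (1.04787022 - 1)
m_prop = 179.8245 kg

179.8245 kg


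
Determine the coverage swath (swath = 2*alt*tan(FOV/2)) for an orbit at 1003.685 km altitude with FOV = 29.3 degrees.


FOV = 29.3 deg = 0.5113815 rad
swath = 2 * alt * tan(FOV/2) = 2 * 1003.685 * tan(0.2556907)
swath = 2 * 1003.685 * 0.2614126
swath = 524.7518 km

524.7518 km


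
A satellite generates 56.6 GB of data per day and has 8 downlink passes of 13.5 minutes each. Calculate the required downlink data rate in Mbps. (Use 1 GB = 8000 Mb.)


total contact time = 8 * 13.5 * 60 = 6480.0000 s
data = 56.6 GB = 452800.0000 Mb
rate = 452800.0000 / 6480.0000 = 69.8765 Mbps

69.8765 Mbps


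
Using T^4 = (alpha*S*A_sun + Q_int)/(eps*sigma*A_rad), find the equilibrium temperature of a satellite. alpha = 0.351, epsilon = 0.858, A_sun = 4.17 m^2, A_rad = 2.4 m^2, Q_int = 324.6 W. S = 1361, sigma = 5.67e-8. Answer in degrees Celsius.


Numerator = alpha*S*A_sun + Q_int = 0.351*1361*4.17 + 324.6 = 2316.6549 W
Denominator = eps*sigma*A_rad = 0.858*5.67e-8*2.4 = 1.1675664e-07 W/K^4
T^4 = 1.984174e+10 K^4
T = 375.3141 K = 102.1641 C

102.1641 degrees Celsius


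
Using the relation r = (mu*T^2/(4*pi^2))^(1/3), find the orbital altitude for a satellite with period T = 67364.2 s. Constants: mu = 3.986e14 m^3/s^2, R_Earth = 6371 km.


T = 67364.2 s
r = (mu*T^2/(4*pi^2))^(1/3) = (3.986e14 * 67364.2^2 / (4*pi^2))^(1/3)
r = 3.5783155e+07 m = 35783.1545 km
alt = r - R_E = 35783.1545 - 6371 = 29412.1545 km

29412.1545 km


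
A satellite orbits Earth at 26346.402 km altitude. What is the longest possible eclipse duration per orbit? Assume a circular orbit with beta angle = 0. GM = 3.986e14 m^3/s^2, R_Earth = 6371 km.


r = 32717.4020 km
T = 981.5856 min
Eclipse fraction = arcsin(R_E/r)/pi = arcsin(6371.0000/32717.4020)/pi
= arcsin(0.1947282)/pi = 0.06238247
Eclipse duration = 0.06238247 * 981.5856 = 61.2337 min

61.2337 minutes


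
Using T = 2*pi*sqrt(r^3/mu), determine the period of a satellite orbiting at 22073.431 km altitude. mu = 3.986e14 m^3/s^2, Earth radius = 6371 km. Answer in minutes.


r = 28444.4310 km = 2.8444431e+07 m
T = 2*pi*sqrt(r^3/mu) = 2*pi*sqrt(2.3013981e+22 / 3.986e14)
T = 47742.7133 s = 795.7119 min

795.7119 minutes


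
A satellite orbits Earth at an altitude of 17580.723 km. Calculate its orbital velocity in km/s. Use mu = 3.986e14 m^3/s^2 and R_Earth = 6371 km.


r = R_E + alt = 6371.0 + 17580.723 = 23951.7230 km = 2.3951723e+07 m
v = sqrt(mu/r) = sqrt(3.986e14 / 2.3951723e+07) = 4079.4373 m/s = 4.0794 km/s

4.0794 km/s


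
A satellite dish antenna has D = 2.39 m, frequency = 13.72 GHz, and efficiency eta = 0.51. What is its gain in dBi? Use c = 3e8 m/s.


lambda = c/f = 3e8 / 1.372e+10 = 0.02186589 m
G = eta*(pi*D/lambda)^2 = 0.51*(pi*2.39/0.02186589)^2
G = 60135.5707 (linear)
G = 10*log10(60135.5707) = 47.7913 dBi

47.7913 dBi


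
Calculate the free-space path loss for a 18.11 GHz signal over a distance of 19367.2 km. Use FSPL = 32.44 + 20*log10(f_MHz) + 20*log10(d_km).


f = 18.11 GHz = 18110.0000 MHz
d = 19367.2 km
FSPL = 32.44 + 20*log10(18110.0000) + 20*log10(19367.2)
FSPL = 32.44 + 85.1584 + 85.7413
FSPL = 203.3397 dB

203.3397 dB


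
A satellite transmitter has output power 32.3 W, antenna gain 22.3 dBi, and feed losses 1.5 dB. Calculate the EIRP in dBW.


Pt = 32.3 W = 15.0920 dBW
EIRP = Pt_dBW + Gt - losses = 15.0920 + 22.3 - 1.5 = 35.8920 dBW

35.8920 dBW


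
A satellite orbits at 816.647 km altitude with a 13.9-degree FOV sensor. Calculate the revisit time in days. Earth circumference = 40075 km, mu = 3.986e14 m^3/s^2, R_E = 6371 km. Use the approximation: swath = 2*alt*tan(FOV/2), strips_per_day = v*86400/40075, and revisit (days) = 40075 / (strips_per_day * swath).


swath = 2*816.647*tan(0.1213004) = 199.0966 km
v = sqrt(mu/r) = 7446.8958 m/s = 7.4469 km/s
strips/day = v*86400/40075 = 7.4469*86400/40075 = 16.0552
coverage/day = strips * swath = 16.0552 * 199.0966 = 3196.5346 km
revisit = 40075 / 3196.5346 = 12.5370 days

12.5370 days


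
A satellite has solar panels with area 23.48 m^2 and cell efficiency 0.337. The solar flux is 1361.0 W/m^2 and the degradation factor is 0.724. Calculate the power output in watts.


P = area * eta * S * degradation
P = 23.48 * 0.337 * 1361.0 * 0.724
P = 7796.9488 W

7796.9488 W


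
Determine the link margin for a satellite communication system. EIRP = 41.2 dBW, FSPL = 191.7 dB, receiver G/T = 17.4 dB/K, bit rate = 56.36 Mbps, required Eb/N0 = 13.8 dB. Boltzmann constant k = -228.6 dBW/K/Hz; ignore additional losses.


C/N0 = EIRP - FSPL + G/T - k = 41.2 - 191.7 + 17.4 - (-228.6)
C/N0 = 95.5000 dB-Hz
R_b = 56.36 Mbps = 5.636e+07 bps -> 10*log10(R_b) = 77.5097 dB-Hz
Eb/N0 = C/N0 - 10*log10(R_b) = 95.5000 - 77.5097 = 17.9903 dB
Margin = Eb/N0 - Eb/N0_req = 17.9903 - 13.8 = 4.1903 dB (link closes)

4.1903 dB


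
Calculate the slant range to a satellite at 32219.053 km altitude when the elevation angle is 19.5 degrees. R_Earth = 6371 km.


h = 32219.053 km, el = 19.5 deg
d = -R_E*sin(el) + sqrt((R_E*sin(el))^2 + 2*R_E*h + h^2)
d = -6371.0000*sin(0.3403392) + sqrt((6371.0000*0.3338069)^2 + 2*6371.0000*32219.053 + 32219.053^2)
d = 35993.1976 km

35993.1976 km


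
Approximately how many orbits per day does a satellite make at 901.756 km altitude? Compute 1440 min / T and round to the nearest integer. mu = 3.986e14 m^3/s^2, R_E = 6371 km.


r = 7.272756e+06 m
T = 2*pi*sqrt(r^3/mu) = 6172.4808 s = 102.8747 min
revs/day = 1440 / 102.8747 = 13.9976
Rounded: 14 revolutions per day

14 revolutions per day


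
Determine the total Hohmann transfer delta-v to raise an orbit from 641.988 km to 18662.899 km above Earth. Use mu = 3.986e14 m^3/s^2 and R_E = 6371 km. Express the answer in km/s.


r1 = 7012.9880 km = 7.012988e+06 m
r2 = 25033.8990 km = 2.5033899e+07 m
dv1 = sqrt(mu/r1)*(sqrt(2*r2/(r1+r2)) - 1) = 1884.2505 m/s
dv2 = sqrt(mu/r2)*(1 - sqrt(2*r1/(r1+r2))) = 1350.4469 m/s
total dv = |dv1| + |dv2| = 1884.2505 + 1350.4469 = 3234.6974 m/s = 3.2347 km/s

3.2347 km/s


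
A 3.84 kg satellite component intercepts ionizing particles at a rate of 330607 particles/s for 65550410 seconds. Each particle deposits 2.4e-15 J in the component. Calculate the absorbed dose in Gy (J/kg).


Total energy deposited = rate * time * E_per
  = 330607 * 65550410 * 2.4e-15 = 0.05201142 J
Dose = E_total / mass = 0.05201142 / 3.84
Dose = 0.01354464 Gy

0.0135 Gy


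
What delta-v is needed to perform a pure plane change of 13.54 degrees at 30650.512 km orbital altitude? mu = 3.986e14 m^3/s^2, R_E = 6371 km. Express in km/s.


r = 37021.5120 km = 3.7021512e+07 m
V = sqrt(mu/r) = 3281.2670 m/s
di = 13.54 deg = 0.2363176 rad
dV = 2*V*sin(di/2) = 2*3281.2670*sin(0.1181588)
dV = 773.6180 m/s = 0.773618 km/s

0.7736 km/s


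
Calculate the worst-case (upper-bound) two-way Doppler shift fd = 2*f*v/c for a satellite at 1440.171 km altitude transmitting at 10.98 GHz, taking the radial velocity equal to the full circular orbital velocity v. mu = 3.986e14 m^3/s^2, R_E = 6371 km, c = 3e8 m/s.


r = 7.811171e+06 m
v = sqrt(mu/r) = 7143.4922 m/s (worst-case radial velocity)
f = 10.98 GHz = 1.098e+10 Hz
fd = 2*f*v/c = 2*1.098e+10*7143.4922/3.0e+08
fd = 522903.6286 Hz

522903.6286 Hz


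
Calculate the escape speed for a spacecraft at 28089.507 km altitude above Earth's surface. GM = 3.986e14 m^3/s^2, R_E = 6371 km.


r = 6371.0 + 28089.507 = 34460.5070 km = 3.4460507e+07 m
v_esc = sqrt(2*mu/r) = sqrt(2*3.986e14 / 3.4460507e+07)
v_esc = 4809.7534 m/s = 4.8098 km/s

4.8098 km/s


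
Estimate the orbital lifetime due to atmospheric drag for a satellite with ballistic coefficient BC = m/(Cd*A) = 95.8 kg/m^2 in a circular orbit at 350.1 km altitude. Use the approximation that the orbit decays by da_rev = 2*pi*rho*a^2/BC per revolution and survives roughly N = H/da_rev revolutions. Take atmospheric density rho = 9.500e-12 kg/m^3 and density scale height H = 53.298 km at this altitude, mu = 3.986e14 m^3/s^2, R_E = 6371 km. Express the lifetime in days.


a = R_E + alt = 6721.1000 km = 6.7211e+06 m
da_rev = 2*pi*rho*a^2/BC = 2*pi*9.500e-12*(6.7211e+06)^2/95.8 = 28.146129 m per revolution
N = H/da_rev = 53298.0000 m / 28.146129 m = 1893.6174 revolutions
P = 2*pi*sqrt(a^3/mu) = 5483.6756 s
lifetime = N*P = 1893.6174 * 5483.6756 = 1.0383984e+07 s = 120.1850 days

120.1850 days


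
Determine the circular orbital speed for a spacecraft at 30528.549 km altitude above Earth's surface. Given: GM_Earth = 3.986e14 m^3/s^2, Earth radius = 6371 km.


r = R_E + alt = 6371.0 + 30528.549 = 36899.5490 km = 3.6899549e+07 m
v = sqrt(mu/r) = sqrt(3.986e14 / 3.6899549e+07) = 3286.6853 m/s = 3.2867 km/s

3.2867 km/s


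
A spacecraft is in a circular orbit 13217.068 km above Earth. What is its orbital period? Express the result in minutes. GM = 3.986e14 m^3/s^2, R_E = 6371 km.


r = 19588.0680 km = 1.9588068e+07 m
T = 2*pi*sqrt(r^3/mu) = 2*pi*sqrt(7.515793e+21 / 3.986e14)
T = 27283.4085 s = 454.7235 min

454.7235 minutes


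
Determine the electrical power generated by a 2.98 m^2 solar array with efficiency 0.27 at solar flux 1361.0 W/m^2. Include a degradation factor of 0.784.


P = area * eta * S * degradation
P = 2.98 * 0.27 * 1361.0 * 0.784
P = 858.5275 W

858.5275 W


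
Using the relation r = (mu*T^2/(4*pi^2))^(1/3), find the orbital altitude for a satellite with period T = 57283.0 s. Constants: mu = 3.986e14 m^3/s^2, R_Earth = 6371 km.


T = 57283.0 s
r = (mu*T^2/(4*pi^2))^(1/3) = (3.986e14 * 57283.0^2 / (4*pi^2))^(1/3)
r = 3.2117595e+07 m = 32117.5954 km
alt = r - R_E = 32117.5954 - 6371 = 25746.5954 km

25746.5954 km


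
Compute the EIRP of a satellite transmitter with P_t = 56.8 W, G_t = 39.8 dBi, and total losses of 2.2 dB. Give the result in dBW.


Pt = 56.8 W = 17.5435 dBW
EIRP = Pt_dBW + Gt - losses = 17.5435 + 39.8 - 2.2 = 55.1435 dBW

55.1435 dBW


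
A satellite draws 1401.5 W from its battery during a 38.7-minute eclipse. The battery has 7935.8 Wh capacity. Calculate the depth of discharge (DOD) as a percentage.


E_used = P * t / 60 = 1401.5 * 38.7 / 60 = 903.9675 Wh
DOD = E_used / E_total * 100 = 903.9675 / 7935.8 * 100
DOD = 11.3910 %

11.3910 %


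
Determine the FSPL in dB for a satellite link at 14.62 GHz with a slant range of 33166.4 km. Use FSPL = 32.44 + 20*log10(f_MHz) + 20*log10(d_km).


f = 14.62 GHz = 14620.0000 MHz
d = 33166.4 km
FSPL = 32.44 + 20*log10(14620.0000) + 20*log10(33166.4)
FSPL = 32.44 + 83.2989 + 90.4140
FSPL = 206.1529 dB

206.1529 dB


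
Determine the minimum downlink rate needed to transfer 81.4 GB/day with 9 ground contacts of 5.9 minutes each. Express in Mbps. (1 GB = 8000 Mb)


total contact time = 9 * 5.9 * 60 = 3186.0000 s
data = 81.4 GB = 651200.0000 Mb
rate = 651200.0000 / 3186.0000 = 204.3942 Mbps

204.3942 Mbps


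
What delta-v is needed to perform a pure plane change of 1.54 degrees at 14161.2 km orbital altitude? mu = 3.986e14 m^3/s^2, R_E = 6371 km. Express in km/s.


r = 20532.2000 km = 2.05322e+07 m
V = sqrt(mu/r) = 4406.0650 m/s
di = 1.54 deg = 0.02687807 rad
dV = 2*V*sin(di/2) = 2*4406.0650*sin(0.01343904)
dV = 118.4230 m/s = 0.118423 km/s

0.1184 km/s


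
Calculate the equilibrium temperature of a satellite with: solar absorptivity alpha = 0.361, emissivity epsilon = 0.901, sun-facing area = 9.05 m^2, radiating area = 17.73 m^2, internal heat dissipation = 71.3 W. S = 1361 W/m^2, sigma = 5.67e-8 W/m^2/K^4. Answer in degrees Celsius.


Numerator = alpha*S*A_sun + Q_int = 0.361*1361*9.05 + 71.3 = 4517.7551 W
Denominator = eps*sigma*A_rad = 0.901*5.67e-8*17.73 = 9.0576719e-07 W/K^4
T^4 = 4.9877663e+09 K^4
T = 265.7520 K = -7.3980 C

-7.3980 degrees Celsius


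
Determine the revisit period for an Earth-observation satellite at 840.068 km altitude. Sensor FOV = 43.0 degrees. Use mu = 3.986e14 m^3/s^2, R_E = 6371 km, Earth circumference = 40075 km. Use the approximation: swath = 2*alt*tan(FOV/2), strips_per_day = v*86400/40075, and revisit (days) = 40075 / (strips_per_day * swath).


swath = 2*840.068*tan(0.3752458) = 661.8232 km
v = sqrt(mu/r) = 7434.7925 m/s = 7.4348 km/s
strips/day = v*86400/40075 = 7.4348*86400/40075 = 16.0291
coverage/day = strips * swath = 16.0291 * 661.8232 = 10608.4280 km
revisit = 40075 / 10608.4280 = 3.7777 days

3.7777 days


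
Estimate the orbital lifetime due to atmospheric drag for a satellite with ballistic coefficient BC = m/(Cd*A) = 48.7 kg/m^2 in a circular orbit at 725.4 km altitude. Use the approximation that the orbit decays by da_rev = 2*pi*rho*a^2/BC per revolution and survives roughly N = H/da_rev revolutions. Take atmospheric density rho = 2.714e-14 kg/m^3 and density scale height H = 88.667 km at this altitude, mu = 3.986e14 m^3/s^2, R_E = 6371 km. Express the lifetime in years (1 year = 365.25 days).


a = R_E + alt = 7096.4000 km = 7.0964e+06 m
da_rev = 2*pi*rho*a^2/BC = 2*pi*2.714e-14*(7.0964e+06)^2/48.7 = 0.176334351 m per revolution
N = H/da_rev = 88667.0000 m / 0.176334351 m = 502834.5258 revolutions
P = 2*pi*sqrt(a^3/mu) = 5949.3340 s
lifetime = N*P = 502834.5258 * 5949.3340 = 2.9915305e+09 s = 34624.1961 days
years = 34624.1961 / 365.25 = 94.7959 years

94.7959 years


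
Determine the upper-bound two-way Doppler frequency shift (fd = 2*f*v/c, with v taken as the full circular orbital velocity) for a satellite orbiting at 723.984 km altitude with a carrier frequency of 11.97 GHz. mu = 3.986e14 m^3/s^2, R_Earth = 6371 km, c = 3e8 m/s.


r = 7.094984e+06 m
v = sqrt(mu/r) = 7495.3676 m/s (worst-case radial velocity)
f = 11.97 GHz = 1.197e+10 Hz
fd = 2*f*v/c = 2*1.197e+10*7495.3676/3.0e+08
fd = 598130.3343 Hz

598130.3343 Hz


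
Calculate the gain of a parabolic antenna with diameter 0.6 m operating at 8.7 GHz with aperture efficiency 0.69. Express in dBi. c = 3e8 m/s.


lambda = c/f = 3e8 / 8.7e+09 = 0.03448276 m
G = eta*(pi*D/lambda)^2 = 0.69*(pi*0.6/0.03448276)^2
G = 2061.8038 (linear)
G = 10*log10(2061.8038) = 33.1425 dBi

33.1425 dBi


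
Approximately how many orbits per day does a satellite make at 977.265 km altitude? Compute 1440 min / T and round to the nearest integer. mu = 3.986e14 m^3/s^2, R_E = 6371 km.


r = 7.348265e+06 m
T = 2*pi*sqrt(r^3/mu) = 6268.8581 s = 104.4810 min
revs/day = 1440 / 104.4810 = 13.7824
Rounded: 14 revolutions per day

14 revolutions per day


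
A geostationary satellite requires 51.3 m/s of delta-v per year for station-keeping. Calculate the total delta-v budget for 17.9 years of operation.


dV = rate * years = 51.3 * 17.9
dV = 918.2700 m/s

918.2700 m/s


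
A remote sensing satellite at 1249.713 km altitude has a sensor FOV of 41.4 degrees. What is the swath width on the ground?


FOV = 41.4 deg = 0.7225663 rad
swath = 2 * alt * tan(FOV/2) = 2 * 1249.713 * tan(0.3612832)
swath = 2 * 1249.713 * 0.3778685
swath = 944.4544 km

944.4544 km


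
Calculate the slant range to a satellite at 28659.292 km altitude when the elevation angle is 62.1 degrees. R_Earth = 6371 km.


h = 28659.292 km, el = 62.1 deg
d = -R_E*sin(el) + sqrt((R_E*sin(el))^2 + 2*R_E*h + h^2)
d = -6371.0000*sin(1.0838) + sqrt((6371.0000*0.8837656)^2 + 2*6371.0000*28659.292 + 28659.292^2)
d = 29272.7370 km

29272.7370 km


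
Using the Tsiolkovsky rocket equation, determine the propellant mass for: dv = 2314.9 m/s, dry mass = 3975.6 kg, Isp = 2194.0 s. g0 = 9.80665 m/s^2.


ve = Isp * g0 = 2194.0 * 9.80665 = 21515.790100 m/s
mass ratio = exp(dv/ve) = exp(2314.9/21515.790100) = 1.11359191
m_prop = m_dry * (mr - 1) = 3975.6 * (1.11359191 - 1)
m_prop = 451.5960 kg

451.5960 kg


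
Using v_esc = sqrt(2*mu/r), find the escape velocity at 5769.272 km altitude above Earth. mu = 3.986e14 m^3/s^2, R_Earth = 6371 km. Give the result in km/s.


r = 6371.0 + 5769.272 = 12140.2720 km = 1.2140272e+07 m
v_esc = sqrt(2*mu/r) = sqrt(2*3.986e14 / 1.2140272e+07)
v_esc = 8103.4403 m/s = 8.1034 km/s

8.1034 km/s


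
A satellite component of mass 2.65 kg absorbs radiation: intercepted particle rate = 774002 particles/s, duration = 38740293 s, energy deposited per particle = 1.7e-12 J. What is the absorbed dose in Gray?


Total energy deposited = rate * time * E_per
  = 774002 * 38740293 * 1.7e-12 = 50.9746 J
Dose = E_total / mass = 50.9746 / 2.65
Dose = 19.2357 Gy

19.2357 Gy


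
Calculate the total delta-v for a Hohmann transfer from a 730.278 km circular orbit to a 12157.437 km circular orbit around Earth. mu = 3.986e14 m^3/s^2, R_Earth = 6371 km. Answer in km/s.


r1 = 7101.2780 km = 7.101278e+06 m
r2 = 18528.4370 km = 1.8528437e+07 m
dv1 = sqrt(mu/r1)*(sqrt(2*r2/(r1+r2)) - 1) = 1516.6707 m/s
dv2 = sqrt(mu/r2)*(1 - sqrt(2*r1/(r1+r2))) = 1185.4836 m/s
total dv = |dv1| + |dv2| = 1516.6707 + 1185.4836 = 2702.1543 m/s = 2.7022 km/s

2.7022 km/s


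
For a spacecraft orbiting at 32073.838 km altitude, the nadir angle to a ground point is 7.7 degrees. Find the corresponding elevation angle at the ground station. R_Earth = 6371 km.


r = R_E + alt = 38444.8380 km
Law of sines in the satellite / Earth-center / ground-point triangle:
  sin(nadir)/R_E = sin(90 + el)/r  =>  cos(el) = (r/R_E)*sin(nadir)
cos(el) = (38444.8380 / 6371.0000) * sin(7.7 deg) = 0.8085194
el = arccos(0.8085194) = 36.0485 deg
(Earth-central angle = 90 - nadir - el = 46.2515 deg)

36.0485 degrees


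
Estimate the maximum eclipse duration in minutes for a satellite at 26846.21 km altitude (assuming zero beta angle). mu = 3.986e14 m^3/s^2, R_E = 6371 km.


r = 33217.2100 km
T = 1004.1641 min
Eclipse fraction = arcsin(R_E/r)/pi = arcsin(6371.0000/33217.2100)/pi
= arcsin(0.1917982)/pi = 0.0614319
Eclipse duration = 0.0614319 * 1004.1641 = 61.6877 min

61.6877 minutes


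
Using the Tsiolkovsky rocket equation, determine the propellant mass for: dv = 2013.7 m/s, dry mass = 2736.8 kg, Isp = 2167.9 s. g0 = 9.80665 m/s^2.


ve = Isp * g0 = 2167.9 * 9.80665 = 21259.836535 m/s
mass ratio = exp(dv/ve) = exp(2013.7/21259.836535) = 1.09934935
m_prop = m_dry * (mr - 1) = 2736.8 * (1.09934935 - 1)
m_prop = 271.8993 kg

271.8993 kg


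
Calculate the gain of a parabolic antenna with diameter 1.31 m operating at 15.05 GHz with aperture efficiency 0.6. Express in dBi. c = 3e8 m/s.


lambda = c/f = 3e8 / 1.505e+10 = 0.01993355 m
G = eta*(pi*D/lambda)^2 = 0.6*(pi*1.31/0.01993355)^2
G = 25575.4967 (linear)
G = 10*log10(25575.4967) = 44.0782 dBi

44.0782 dBi


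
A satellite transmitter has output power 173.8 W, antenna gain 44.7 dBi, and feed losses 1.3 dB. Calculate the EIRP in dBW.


Pt = 173.8 W = 22.4005 dBW
EIRP = Pt_dBW + Gt - losses = 22.4005 + 44.7 - 1.3 = 65.8005 dBW

65.8005 dBW


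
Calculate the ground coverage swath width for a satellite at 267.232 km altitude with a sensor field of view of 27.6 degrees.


FOV = 27.6 deg = 0.4817109 rad
swath = 2 * alt * tan(FOV/2) = 2 * 267.232 * tan(0.2408554)
swath = 2 * 267.232 * 0.2456236
swath = 131.2769 km

131.2769 km


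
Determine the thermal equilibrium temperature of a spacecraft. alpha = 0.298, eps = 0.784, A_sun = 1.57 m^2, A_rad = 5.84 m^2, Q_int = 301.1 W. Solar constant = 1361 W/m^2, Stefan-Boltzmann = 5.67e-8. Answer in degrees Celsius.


Numerator = alpha*S*A_sun + Q_int = 0.298*1361*1.57 + 301.1 = 937.8575 W
Denominator = eps*sigma*A_rad = 0.784*5.67e-8*5.84 = 2.5960435e-07 W/K^4
T^4 = 3.6126415e+09 K^4
T = 245.1637 K = -27.9863 C

-27.9863 degrees Celsius


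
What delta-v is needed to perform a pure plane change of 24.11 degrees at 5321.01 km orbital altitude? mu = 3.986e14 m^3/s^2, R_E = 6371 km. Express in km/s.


r = 11692.0100 km = 1.169201e+07 m
V = sqrt(mu/r) = 5838.8062 m/s
di = 24.11 deg = 0.4207989 rad
dV = 2*V*sin(di/2) = 2*5838.8062*sin(0.2103994)
dV = 2438.8757 m/s = 2.4389 km/s

2.4389 km/s


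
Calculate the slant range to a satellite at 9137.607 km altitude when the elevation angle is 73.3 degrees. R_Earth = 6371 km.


h = 9137.607 km, el = 73.3 deg
d = -R_E*sin(el) + sqrt((R_E*sin(el))^2 + 2*R_E*h + h^2)
d = -6371.0000*sin(1.2793) + sqrt((6371.0000*0.9578225)^2 + 2*6371.0000*9137.607 + 9137.607^2)
d = 9297.8804 km

9297.8804 km


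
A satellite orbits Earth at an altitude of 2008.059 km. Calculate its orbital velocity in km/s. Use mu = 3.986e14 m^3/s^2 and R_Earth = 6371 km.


r = R_E + alt = 6371.0 + 2008.059 = 8379.0590 km = 8.379059e+06 m
v = sqrt(mu/r) = sqrt(3.986e14 / 8.379059e+06) = 6897.1715 m/s = 6.8972 km/s

6.8972 km/s


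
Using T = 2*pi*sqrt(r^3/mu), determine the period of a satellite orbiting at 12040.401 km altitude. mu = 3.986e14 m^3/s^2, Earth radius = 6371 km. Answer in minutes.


r = 18411.4010 km = 1.8411401e+07 m
T = 2*pi*sqrt(r^3/mu) = 2*pi*sqrt(6.2410909e+21 / 3.986e14)
T = 24862.3100 s = 414.3718 min

414.3718 minutes


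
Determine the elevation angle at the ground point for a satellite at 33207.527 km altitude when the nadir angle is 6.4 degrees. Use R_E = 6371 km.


r = R_E + alt = 39578.5270 km
Law of sines in the satellite / Earth-center / ground-point triangle:
  sin(nadir)/R_E = sin(90 + el)/r  =>  cos(el) = (r/R_E)*sin(nadir)
cos(el) = (39578.5270 / 6371.0000) * sin(6.4 deg) = 0.6924778
el = arccos(0.6924778) = 46.1734 deg
(Earth-central angle = 90 - nadir - el = 37.4266 deg)

46.1734 degrees


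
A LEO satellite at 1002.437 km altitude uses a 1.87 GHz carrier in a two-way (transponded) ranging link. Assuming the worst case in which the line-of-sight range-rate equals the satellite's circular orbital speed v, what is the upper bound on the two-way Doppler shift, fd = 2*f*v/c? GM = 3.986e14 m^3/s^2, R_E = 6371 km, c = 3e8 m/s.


r = 7.373437e+06 m
v = sqrt(mu/r) = 7352.4768 m/s (worst-case radial velocity)
f = 1.87 GHz = 1.87e+09 Hz
fd = 2*f*v/c = 2*1.87e+09*7352.4768/3.0e+08
fd = 91660.8769 Hz

91660.8769 Hz


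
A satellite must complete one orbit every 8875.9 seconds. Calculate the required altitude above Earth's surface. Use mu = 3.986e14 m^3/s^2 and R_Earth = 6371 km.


T = 8875.9 s
r = (mu*T^2/(4*pi^2))^(1/3) = (3.986e14 * 8875.9^2 / (4*pi^2))^(1/3)
r = 9.26547e+06 m = 9265.4700 km
alt = r - R_E = 9265.4700 - 6371 = 2894.4700 km

2894.4700 km


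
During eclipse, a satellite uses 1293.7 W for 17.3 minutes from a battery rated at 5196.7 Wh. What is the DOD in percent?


E_used = P * t / 60 = 1293.7 * 17.3 / 60 = 373.0168 Wh
DOD = E_used / E_total * 100 = 373.0168 / 5196.7 * 100
DOD = 7.1780 %

7.1780 %


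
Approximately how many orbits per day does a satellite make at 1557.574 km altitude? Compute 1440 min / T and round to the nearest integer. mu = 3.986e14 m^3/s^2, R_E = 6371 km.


r = 7.928574e+06 m
T = 2*pi*sqrt(r^3/mu) = 7025.9305 s = 117.0988 min
revs/day = 1440 / 117.0988 = 12.2973
Rounded: 12 revolutions per day

12 revolutions per day


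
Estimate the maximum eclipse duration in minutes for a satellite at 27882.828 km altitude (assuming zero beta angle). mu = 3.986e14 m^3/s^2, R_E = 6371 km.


r = 34253.8280 km
T = 1051.5348 min
Eclipse fraction = arcsin(R_E/r)/pi = arcsin(6371.0000/34253.8280)/pi
= arcsin(0.1859938)/pi = 0.05955044
Eclipse duration = 0.05955044 * 1051.5348 = 62.6194 min

62.6194 minutes


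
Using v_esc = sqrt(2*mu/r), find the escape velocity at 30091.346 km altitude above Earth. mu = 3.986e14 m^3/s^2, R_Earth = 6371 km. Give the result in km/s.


r = 6371.0 + 30091.346 = 36462.3460 km = 3.6462346e+07 m
v_esc = sqrt(2*mu/r) = sqrt(2*3.986e14 / 3.6462346e+07)
v_esc = 4675.8583 m/s = 4.6759 km/s

4.6759 km/s


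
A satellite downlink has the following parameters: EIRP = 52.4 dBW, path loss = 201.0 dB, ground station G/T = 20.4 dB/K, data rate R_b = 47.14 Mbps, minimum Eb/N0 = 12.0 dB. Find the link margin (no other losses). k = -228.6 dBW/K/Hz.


C/N0 = EIRP - FSPL + G/T - k = 52.4 - 201.0 + 20.4 - (-228.6)
C/N0 = 100.4000 dB-Hz
R_b = 47.14 Mbps = 4.714e+07 bps -> 10*log10(R_b) = 76.7339 dB-Hz
Eb/N0 = C/N0 - 10*log10(R_b) = 100.4000 - 76.7339 = 23.6661 dB
Margin = Eb/N0 - Eb/N0_req = 23.6661 - 12.0 = 11.6661 dB (link closes)

11.6661 dB


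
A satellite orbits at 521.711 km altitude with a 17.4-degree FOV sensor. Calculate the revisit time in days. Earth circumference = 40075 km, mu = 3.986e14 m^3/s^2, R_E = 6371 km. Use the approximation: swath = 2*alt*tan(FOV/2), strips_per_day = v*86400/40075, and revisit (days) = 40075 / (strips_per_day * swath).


swath = 2*521.711*tan(0.1518436) = 159.6660 km
v = sqrt(mu/r) = 7604.5516 m/s = 7.6046 km/s
strips/day = v*86400/40075 = 7.6046*86400/40075 = 16.3951
coverage/day = strips * swath = 16.3951 * 159.6660 = 2617.7386 km
revisit = 40075 / 2617.7386 = 15.3090 days

15.3090 days


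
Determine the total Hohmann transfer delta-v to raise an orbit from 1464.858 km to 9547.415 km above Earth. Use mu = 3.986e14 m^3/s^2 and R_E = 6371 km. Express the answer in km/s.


r1 = 7835.8580 km = 7.835858e+06 m
r2 = 15918.4150 km = 1.5918415e+07 m
dv1 = sqrt(mu/r1)*(sqrt(2*r2/(r1+r2)) - 1) = 1124.7148 m/s
dv2 = sqrt(mu/r2)*(1 - sqrt(2*r1/(r1+r2))) = 939.5258 m/s
total dv = |dv1| + |dv2| = 1124.7148 + 939.5258 = 2064.2406 m/s = 2.0642 km/s

2.0642 km/s


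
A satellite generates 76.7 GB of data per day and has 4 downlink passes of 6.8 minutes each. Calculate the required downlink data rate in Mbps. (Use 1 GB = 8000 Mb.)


total contact time = 4 * 6.8 * 60 = 1632.0000 s
data = 76.7 GB = 613600.0000 Mb
rate = 613600.0000 / 1632.0000 = 375.9804 Mbps

375.9804 Mbps


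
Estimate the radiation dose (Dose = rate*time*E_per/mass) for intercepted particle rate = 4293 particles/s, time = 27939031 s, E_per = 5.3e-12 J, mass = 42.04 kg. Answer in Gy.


Total energy deposited = rate * time * E_per
  = 4293 * 27939031 * 5.3e-12 = 0.635694 J
Dose = E_total / mass = 0.635694 / 42.04
Dose = 0.01512117 Gy

0.0151 Gy


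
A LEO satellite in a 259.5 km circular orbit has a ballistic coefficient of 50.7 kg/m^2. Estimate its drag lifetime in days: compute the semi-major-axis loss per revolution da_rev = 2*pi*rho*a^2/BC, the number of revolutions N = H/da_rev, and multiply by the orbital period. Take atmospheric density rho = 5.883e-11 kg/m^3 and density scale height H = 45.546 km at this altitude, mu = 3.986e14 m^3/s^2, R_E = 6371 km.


a = R_E + alt = 6630.5000 km = 6.6305e+06 m
da_rev = 2*pi*rho*a^2/BC = 2*pi*5.883e-11*(6.6305e+06)^2/50.7 = 320.526039 m per revolution
N = H/da_rev = 45546.0000 m / 320.526039 m = 142.0977 revolutions
P = 2*pi*sqrt(a^3/mu) = 5373.1707 s
lifetime = N*P = 142.0977 * 5373.1707 = 763514.9864 s = 8.8370 days

8.8370 days
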